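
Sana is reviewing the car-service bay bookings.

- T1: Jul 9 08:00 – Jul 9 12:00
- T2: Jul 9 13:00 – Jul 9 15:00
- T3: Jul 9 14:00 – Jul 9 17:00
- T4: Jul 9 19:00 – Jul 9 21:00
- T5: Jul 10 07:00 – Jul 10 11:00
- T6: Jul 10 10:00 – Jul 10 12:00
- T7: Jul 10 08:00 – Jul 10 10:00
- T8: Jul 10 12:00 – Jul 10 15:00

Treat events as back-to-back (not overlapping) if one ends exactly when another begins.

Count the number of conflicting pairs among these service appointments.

Sorted by start: T1, T2, T3, T4, T5, T7, T6, T8.
T2 starts after T1 ends, so nothing later overlaps T1 either.
T3 starts before T2 ends → T2 and T3 overlap.
T4 starts after T2 ends, so nothing later overlaps T2 either.
T4 starts after T3 ends, so nothing later overlaps T3 either.
T5 starts after T4 ends, so nothing later overlaps T4 either.
T7 starts before T5 ends → T5 and T7 overlap.
T6 starts before T5 ends → T5 and T6 overlap.
T8 starts after T5 ends.
T6 starts exactly when T7 ends (back-to-back, no overlap), so nothing later overlaps T7 either.
T8 starts exactly when T6 ends (back-to-back, no overlap).
Overlapping pairs: T2 & T3, T5 & T6, T5 & T7 — 3 in total.

3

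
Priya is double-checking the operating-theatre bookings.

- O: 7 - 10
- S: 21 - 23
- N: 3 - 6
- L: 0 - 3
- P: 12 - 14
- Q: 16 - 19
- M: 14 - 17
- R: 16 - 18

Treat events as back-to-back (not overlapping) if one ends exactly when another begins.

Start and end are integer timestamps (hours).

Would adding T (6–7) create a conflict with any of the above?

L: ends 3 at or before T starts 6 → clear.
N: ends 6 at or before T starts 6 → clear.
O: starts 7 at or after T ends 7 → clear.
P: starts 12 at or after T ends 7 → clear.
M: starts 14 at or after T ends 7 → clear.
Q: starts 16 at or after T ends 7 → clear.
R: starts 16 at or after T ends 7 → clear.
S: starts 21 at or after T ends 7 → clear.

No — it doesn't clash with anything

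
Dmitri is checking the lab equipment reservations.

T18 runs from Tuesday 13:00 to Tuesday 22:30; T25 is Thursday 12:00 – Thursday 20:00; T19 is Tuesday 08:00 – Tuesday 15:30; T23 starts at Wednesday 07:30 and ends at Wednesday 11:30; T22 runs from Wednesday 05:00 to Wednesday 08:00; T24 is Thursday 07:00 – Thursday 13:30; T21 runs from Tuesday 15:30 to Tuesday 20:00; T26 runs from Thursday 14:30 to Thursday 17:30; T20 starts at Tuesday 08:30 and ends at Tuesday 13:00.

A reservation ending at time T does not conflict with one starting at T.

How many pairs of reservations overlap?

6

Check each pair: they overlap iff neither finishes before the other starts.
Sorted by start: T19, T20, T18, T21, T22, T23, T24, T25, T26.
T20 starts before T19 ends → T19 and T20 overlap.
T18 starts before T19 ends → T19 and T18 overlap.
T21 starts exactly when T19 ends (back-to-back, no overlap), so nothing later overlaps T19 either.
T18 starts exactly when T20 ends (back-to-back, no overlap), so nothing later overlaps T20 either.
T21 starts before T18 ends → T18 and T21 overlap.
T22 starts after T18 ends, so nothing later overlaps T18 either.
T22 starts after T21 ends, so nothing later overlaps T21 either.
T23 starts before T22 ends → T22 and T23 overlap.
T24 starts after T22 ends, so nothing later overlaps T22 either.
T24 starts after T23 ends, so nothing later overlaps T23 either.
T25 starts before T24 ends → T24 and T25 overlap.
T26 starts after T24 ends.
T26 starts before T25 ends → T25 and T26 overlap.
Overlapping pairs: T18 & T19, T18 & T21, T19 & T20, T22 & T23, T24 & T25, T25 & T26 — 6 in total.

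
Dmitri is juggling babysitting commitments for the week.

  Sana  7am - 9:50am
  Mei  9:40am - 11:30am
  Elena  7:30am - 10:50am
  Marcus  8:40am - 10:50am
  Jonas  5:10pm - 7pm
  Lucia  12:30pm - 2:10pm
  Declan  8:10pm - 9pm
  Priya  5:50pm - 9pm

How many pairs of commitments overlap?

Sorted by start: Sana, Elena, Marcus, Mei, Lucia, Jonas, Priya, Declan.
Elena starts before Sana ends → Sana and Elena overlap.
Marcus starts before Sana ends → Sana and Marcus overlap.
Mei starts before Sana ends → Sana and Mei overlap.
Lucia starts after Sana ends; Sana is clear from here.
Marcus starts before Elena ends → Elena and Marcus overlap.
Mei starts before Elena ends → Elena and Mei overlap.
Lucia starts after Elena ends; Elena is clear from here.
Mei starts before Marcus ends → Marcus and Mei overlap.
Lucia starts after Marcus ends; Marcus is clear from here.
Lucia starts after Mei ends; Mei is clear from here.
Jonas starts after Lucia ends; Lucia is clear from here.
Priya starts before Jonas ends → Jonas and Priya overlap.
Declan starts after Jonas ends.
Declan starts before Priya ends → Priya and Declan overlap.
Overlapping pairs: Declan & Priya, Elena & Marcus, Elena & Mei, Elena & Sana, Jonas & Priya, Marcus & Mei, Marcus & Sana, Mei & Sana — 8 in total.

8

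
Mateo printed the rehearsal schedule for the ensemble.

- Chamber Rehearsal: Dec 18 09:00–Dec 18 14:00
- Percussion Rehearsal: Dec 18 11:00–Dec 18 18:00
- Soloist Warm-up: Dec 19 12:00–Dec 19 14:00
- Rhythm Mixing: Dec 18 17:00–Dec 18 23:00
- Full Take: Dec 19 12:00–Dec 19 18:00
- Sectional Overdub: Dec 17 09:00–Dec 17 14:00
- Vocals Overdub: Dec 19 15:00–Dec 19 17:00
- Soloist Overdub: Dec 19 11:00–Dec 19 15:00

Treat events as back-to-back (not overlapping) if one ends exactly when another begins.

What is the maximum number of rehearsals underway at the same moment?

Walk through starts and ends in time order (an end at T is processed before a start at T):
Dec 17 09:00 start Sectional Overdub → 1
Dec 17 14:00 end Sectional Overdub → 0
Dec 18 09:00 start Chamber Rehearsal → 1
Dec 18 11:00 start Percussion Rehearsal → 2
Dec 18 14:00 end Chamber Rehearsal → 1
Dec 18 17:00 start Rhythm Mixing → 2
Dec 18 18:00 end Percussion Rehearsal → 1
Dec 18 23:00 end Rhythm Mixing → 0
Dec 19 11:00 start Soloist Overdub → 1
Dec 19 12:00 start Full Take → 2
Dec 19 12:00 start Soloist Warm-up → 3
Dec 19 14:00 end Soloist Warm-up → 2
Dec 19 15:00 end Soloist Overdub → 1
Dec 19 15:00 start Vocals Overdub → 2
Dec 19 17:00 end Vocals Overdub → 1
Dec 19 18:00 end Full Take → 0
Peak is 3, at Dec 19 12:00 (Full Take, Soloist Overdub, Soloist Warm-up).

3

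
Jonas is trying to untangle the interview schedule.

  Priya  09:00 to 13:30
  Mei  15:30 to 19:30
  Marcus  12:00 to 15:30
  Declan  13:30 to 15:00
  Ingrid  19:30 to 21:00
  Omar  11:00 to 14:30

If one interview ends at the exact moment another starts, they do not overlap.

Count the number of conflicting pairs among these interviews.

Sorted by start: Priya, Omar, Marcus, Declan, Mei, Ingrid.
Omar starts before Priya ends → Priya and Omar overlap.
Marcus starts before Priya ends → Priya and Marcus overlap.
Declan starts exactly when Priya ends (back-to-back, no overlap), so nothing later overlaps Priya either.
Marcus starts before Omar ends → Omar and Marcus overlap.
Declan starts before Omar ends → Omar and Declan overlap.
Mei starts after Omar ends, so nothing later overlaps Omar either.
Declan starts before Marcus ends → Marcus and Declan overlap.
Mei starts exactly when Marcus ends (back-to-back, no overlap), so nothing later overlaps Marcus either.
Mei starts after Declan ends, so nothing later overlaps Declan either.
Ingrid starts exactly when Mei ends (back-to-back, no overlap).
Overlapping pairs: Declan & Marcus, Declan & Omar, Marcus & Omar, Marcus & Priya, Omar & Priya — 5 in total.

5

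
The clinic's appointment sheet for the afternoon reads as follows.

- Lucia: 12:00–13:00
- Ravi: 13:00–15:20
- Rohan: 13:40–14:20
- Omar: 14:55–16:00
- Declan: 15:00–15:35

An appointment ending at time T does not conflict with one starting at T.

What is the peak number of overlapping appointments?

3

Sort all start/end points and keep a running count:
12:00 start Lucia → 1
13:00 end Lucia → 0
13:00 start Ravi → 1
13:40 start Rohan → 2
14:20 end Rohan → 1
14:55 start Omar → 2
15:00 start Declan → 3
15:20 end Ravi → 2
15:35 end Declan → 1
16:00 end Omar → 0
Peak is 3, at 15:00 (Declan, Omar, Ravi).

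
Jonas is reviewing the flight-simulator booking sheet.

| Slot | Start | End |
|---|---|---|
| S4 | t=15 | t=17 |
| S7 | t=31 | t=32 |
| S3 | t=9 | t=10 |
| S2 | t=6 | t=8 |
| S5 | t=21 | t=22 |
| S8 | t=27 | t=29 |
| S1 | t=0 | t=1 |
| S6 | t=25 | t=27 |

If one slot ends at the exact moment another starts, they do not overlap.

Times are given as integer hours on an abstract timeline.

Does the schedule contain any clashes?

Sorted by start: S1, S2, S3, S4, S5, S6, S8, S7.
S2 starts after S1 ends — done with S1.
S3 starts after S2 ends — done with S2.
S4 starts after S3 ends — done with S3.
S5 starts after S4 ends — done with S4.
S6 starts after S5 ends — done with S5.
S8 starts exactly when S6 ends (back-to-back, no overlap) — done with S6.
S7 starts after S8 ends.
Every pair is clear; the schedule has no overlaps.

No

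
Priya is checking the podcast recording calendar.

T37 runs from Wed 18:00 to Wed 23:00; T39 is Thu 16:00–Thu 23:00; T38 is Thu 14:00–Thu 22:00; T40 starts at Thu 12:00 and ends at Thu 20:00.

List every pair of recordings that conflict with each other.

Two intervals overlap when each starts before the other ends.
Sorted by start: T37, T40, T38, T39.
T40 starts after T37 ends; T37 is clear from here.
T38 starts before T40 ends → T40 and T38 overlap.
T39 starts before T40 ends → T40 and T39 overlap.
T39 starts before T38 ends → T38 and T39 overlap.

T38 & T39, T38 & T40, T39 & T40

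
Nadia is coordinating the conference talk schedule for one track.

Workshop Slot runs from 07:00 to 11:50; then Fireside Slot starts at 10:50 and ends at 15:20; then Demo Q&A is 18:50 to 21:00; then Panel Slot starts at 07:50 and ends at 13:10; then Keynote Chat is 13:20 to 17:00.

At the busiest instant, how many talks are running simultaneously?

3

Sweep the timeline, counting +1 at each start and −1 at each end (ends before starts at a tie):
07:00 start Workshop Slot → 1
07:50 start Panel Slot → 2
10:50 start Fireside Slot → 3
11:50 end Workshop Slot → 2
13:10 end Panel Slot → 1
13:20 start Keynote Chat → 2
15:20 end Fireside Slot → 1
17:00 end Keynote Chat → 0
18:50 start Demo Q&A → 1
21:00 end Demo Q&A → 0
Peak is 3, at 10:50 (Fireside Slot, Panel Slot, Workshop Slot).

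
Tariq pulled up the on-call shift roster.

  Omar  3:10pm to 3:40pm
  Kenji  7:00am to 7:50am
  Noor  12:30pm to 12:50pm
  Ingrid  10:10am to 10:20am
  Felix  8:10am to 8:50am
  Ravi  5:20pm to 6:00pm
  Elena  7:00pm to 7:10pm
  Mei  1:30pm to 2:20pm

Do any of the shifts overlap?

No

Two intervals overlap when each starts before the other ends.
Sorted by start: Kenji, Felix, Ingrid, Noor, Mei, Omar, Ravi, Elena.
Felix starts after Kenji ends; Kenji is clear from here.
Ingrid starts after Felix ends; Felix is clear from here.
Noor starts after Ingrid ends; Ingrid is clear from here.
Mei starts after Noor ends; Noor is clear from here.
Omar starts after Mei ends; Mei is clear from here.
Ravi starts after Omar ends; Omar is clear from here.
Elena starts after Ravi ends.
Every pair is clear; the schedule has no overlaps.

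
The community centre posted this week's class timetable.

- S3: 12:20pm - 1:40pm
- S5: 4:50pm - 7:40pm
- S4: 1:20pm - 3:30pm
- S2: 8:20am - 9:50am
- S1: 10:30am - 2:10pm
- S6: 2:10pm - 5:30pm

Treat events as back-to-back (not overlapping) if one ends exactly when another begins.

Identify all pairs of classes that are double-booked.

S1 & S3, S1 & S4, S3 & S4, S4 & S6, S5 & S6

Sorted by start: S2, S1, S3, S4, S6, S5.
S1 starts after S2 ends — done with S2.
S3 starts before S1 ends → S1 and S3 overlap.
S4 starts before S1 ends → S1 and S4 overlap.
S6 starts exactly when S1 ends (back-to-back, no overlap) — done with S1.
S4 starts before S3 ends → S3 and S4 overlap.
S6 starts after S3 ends — done with S3.
S6 starts before S4 ends → S4 and S6 overlap.
S5 starts after S4 ends.
S5 starts before S6 ends → S6 and S5 overlap.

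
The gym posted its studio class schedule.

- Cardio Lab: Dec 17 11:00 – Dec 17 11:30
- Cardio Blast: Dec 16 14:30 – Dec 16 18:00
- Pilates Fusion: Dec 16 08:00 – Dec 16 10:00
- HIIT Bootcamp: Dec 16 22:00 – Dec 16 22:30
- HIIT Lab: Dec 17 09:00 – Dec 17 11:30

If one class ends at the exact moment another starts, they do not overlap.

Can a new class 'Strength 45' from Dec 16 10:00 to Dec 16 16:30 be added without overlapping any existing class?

No — it overlaps Cardio Blast

Pilates Fusion: ends Dec 16 10:00 at or before Strength 45 starts Dec 16 10:00 → clear.
Cardio Blast: starts Dec 16 14:30 before Strength 45 ends Dec 16 16:30, and ends Dec 16 18:00 after Strength 45 starts Dec 16 10:00 → overlap.
HIIT Bootcamp: starts Dec 16 22:00 at or after Strength 45 ends Dec 16 16:30 → clear.
HIIT Lab: starts Dec 17 09:00 at or after Strength 45 ends Dec 16 16:30 → clear.
Cardio Lab: starts Dec 17 11:00 at or after Strength 45 ends Dec 16 16:30 → clear.
Strength 45 overlaps Cardio Blast.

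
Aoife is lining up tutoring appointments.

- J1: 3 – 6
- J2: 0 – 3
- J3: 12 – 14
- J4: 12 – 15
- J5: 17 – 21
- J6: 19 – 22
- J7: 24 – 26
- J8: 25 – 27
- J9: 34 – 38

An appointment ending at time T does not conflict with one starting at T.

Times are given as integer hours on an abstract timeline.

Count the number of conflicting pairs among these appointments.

Check each pair: they overlap iff neither finishes before the other starts.
Sorted by start: J2, J1, J3, J4, J5, J6, J7, J8, J9.
J1 starts exactly when J2 ends (back-to-back, no overlap), so J2 has no further overlaps.
J3 starts after J1 ends, so J1 has no further overlaps.
J4 starts before J3 ends → J3 and J4 overlap.
J5 starts after J3 ends, so J3 has no further overlaps.
J5 starts after J4 ends, so J4 has no further overlaps.
J6 starts before J5 ends → J5 and J6 overlap.
J7 starts after J5 ends, so J5 has no further overlaps.
J7 starts after J6 ends, so J6 has no further overlaps.
J8 starts before J7 ends → J7 and J8 overlap.
J9 starts after J7 ends.
J9 starts after J8 ends.
Overlapping pairs: J3 & J4, J5 & J6, J7 & J8 — 3 in total.

3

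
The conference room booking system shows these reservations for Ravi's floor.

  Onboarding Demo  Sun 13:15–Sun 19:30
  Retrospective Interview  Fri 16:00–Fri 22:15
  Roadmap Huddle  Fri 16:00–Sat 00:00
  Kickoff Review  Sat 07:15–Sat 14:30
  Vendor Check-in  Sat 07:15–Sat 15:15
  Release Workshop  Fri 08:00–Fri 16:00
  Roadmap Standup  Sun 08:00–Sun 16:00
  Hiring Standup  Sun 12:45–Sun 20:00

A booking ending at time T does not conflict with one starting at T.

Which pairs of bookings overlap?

Hiring Standup & Onboarding Demo, Hiring Standup & Roadmap Standup, Kickoff Review & Vendor Check-in, Onboarding Demo & Roadmap Standup, Retrospective Interview & Roadmap Huddle

Sorted by start: Release Workshop, Roadmap Huddle, Retrospective Interview, Kickoff Review, Vendor Check-in, Roadmap Standup, Hiring Standup, Onboarding Demo.
Roadmap Huddle starts exactly when Release Workshop ends (back-to-back, no overlap), so nothing later overlaps Release Workshop either.
Retrospective Interview starts before Roadmap Huddle ends → Roadmap Huddle and Retrospective Interview overlap.
Kickoff Review starts after Roadmap Huddle ends, so nothing later overlaps Roadmap Huddle either.
Kickoff Review starts after Retrospective Interview ends, so nothing later overlaps Retrospective Interview either.
Vendor Check-in starts before Kickoff Review ends → Kickoff Review and Vendor Check-in overlap.
Roadmap Standup starts after Kickoff Review ends, so nothing later overlaps Kickoff Review either.
Roadmap Standup starts after Vendor Check-in ends, so nothing later overlaps Vendor Check-in either.
Hiring Standup starts before Roadmap Standup ends → Roadmap Standup and Hiring Standup overlap.
Onboarding Demo starts before Roadmap Standup ends → Roadmap Standup and Onboarding Demo overlap.
Onboarding Demo starts before Hiring Standup ends → Hiring Standup and Onboarding Demo overlap.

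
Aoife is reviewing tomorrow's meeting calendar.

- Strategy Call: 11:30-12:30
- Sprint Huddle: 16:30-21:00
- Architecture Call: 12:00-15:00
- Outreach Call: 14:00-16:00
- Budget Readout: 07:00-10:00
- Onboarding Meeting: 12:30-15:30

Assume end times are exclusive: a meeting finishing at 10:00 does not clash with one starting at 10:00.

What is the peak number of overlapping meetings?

3

Sweep the timeline, counting +1 at each start and −1 at each end (ends before starts at a tie):
07:00 start Budget Readout → 1
10:00 end Budget Readout → 0
11:30 start Strategy Call → 1
12:00 start Architecture Call → 2
12:30 end Strategy Call → 1
12:30 start Onboarding Meeting → 2
14:00 start Outreach Call → 3
15:00 end Architecture Call → 2
15:30 end Onboarding Meeting → 1
16:00 end Outreach Call → 0
16:30 start Sprint Huddle → 1
21:00 end Sprint Huddle → 0
Peak is 3, at 14:00 (Architecture Call, Onboarding Meeting, Outreach Call).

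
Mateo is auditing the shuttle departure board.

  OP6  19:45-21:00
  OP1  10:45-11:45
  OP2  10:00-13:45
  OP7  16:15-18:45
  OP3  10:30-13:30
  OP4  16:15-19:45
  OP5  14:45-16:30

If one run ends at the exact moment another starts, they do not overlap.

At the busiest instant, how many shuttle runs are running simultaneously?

3

Sweep the timeline, counting +1 at each start and −1 at each end (ends before starts at a tie):
10:00 start OP2 → 1
10:30 start OP3 → 2
10:45 start OP1 → 3
11:45 end OP1 → 2
13:30 end OP3 → 1
13:45 end OP2 → 0
14:45 start OP5 → 1
16:15 start OP4 → 2
16:15 start OP7 → 3
16:30 end OP5 → 2
18:45 end OP7 → 1
19:45 end OP4 → 0
19:45 start OP6 → 1
21:00 end OP6 → 0
Peak is 3, at 10:45 (OP1, OP2, OP3).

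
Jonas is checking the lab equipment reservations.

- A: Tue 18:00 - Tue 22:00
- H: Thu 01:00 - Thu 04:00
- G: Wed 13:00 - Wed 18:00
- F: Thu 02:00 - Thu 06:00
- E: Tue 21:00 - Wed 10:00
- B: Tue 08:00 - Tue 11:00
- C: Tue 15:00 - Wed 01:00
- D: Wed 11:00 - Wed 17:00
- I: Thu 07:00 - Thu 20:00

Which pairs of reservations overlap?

Sorted by start: B, C, A, E, D, G, H, F, I.
C starts after B ends — done with B.
A starts before C ends → C and A overlap.
E starts before C ends → C and E overlap.
D starts after C ends — done with C.
E starts before A ends → A and E overlap.
D starts after A ends — done with A.
D starts after E ends — done with E.
G starts before D ends → D and G overlap.
H starts after D ends — done with D.
H starts after G ends — done with G.
F starts before H ends → H and F overlap.
I starts after H ends.
I starts after F ends.

A & C, A & E, C & E, D & G, F & H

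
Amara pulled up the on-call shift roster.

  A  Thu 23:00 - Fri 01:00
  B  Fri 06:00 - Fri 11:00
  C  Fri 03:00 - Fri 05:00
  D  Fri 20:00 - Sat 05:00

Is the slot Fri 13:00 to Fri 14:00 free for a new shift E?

Yes — the slot is free

A: ends Fri 01:00 at or before E starts Fri 13:00 → clear.
C: ends Fri 05:00 at or before E starts Fri 13:00 → clear.
B: ends Fri 11:00 at or before E starts Fri 13:00 → clear.
D: starts Fri 20:00 at or after E ends Fri 14:00 → clear.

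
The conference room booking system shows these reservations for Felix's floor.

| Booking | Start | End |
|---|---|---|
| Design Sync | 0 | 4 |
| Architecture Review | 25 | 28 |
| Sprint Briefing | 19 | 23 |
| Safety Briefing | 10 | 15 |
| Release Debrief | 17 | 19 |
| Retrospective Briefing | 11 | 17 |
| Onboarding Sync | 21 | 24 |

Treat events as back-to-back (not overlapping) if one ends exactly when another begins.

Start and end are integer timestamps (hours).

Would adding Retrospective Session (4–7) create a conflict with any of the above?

Design Sync: ends 4 at or before Retrospective Session starts 4 → clear.
Safety Briefing: starts 10 at or after Retrospective Session ends 7 → clear.
Retrospective Briefing: starts 11 at or after Retrospective Session ends 7 → clear.
Release Debrief: starts 17 at or after Retrospective Session ends 7 → clear.
Sprint Briefing: starts 19 at or after Retrospective Session ends 7 → clear.
Onboarding Sync: starts 21 at or after Retrospective Session ends 7 → clear.
Architecture Review: starts 25 at or after Retrospective Session ends 7 → clear.

No — it doesn't clash with anything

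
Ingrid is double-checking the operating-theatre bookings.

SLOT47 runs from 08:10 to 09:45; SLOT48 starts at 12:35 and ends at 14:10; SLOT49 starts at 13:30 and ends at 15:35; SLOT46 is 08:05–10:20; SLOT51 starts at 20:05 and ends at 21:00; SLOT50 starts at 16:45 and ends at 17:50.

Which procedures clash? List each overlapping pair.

Sorted by start: SLOT46, SLOT47, SLOT48, SLOT49, SLOT50, SLOT51.
SLOT47 starts before SLOT46 ends → SLOT46 and SLOT47 overlap.
SLOT48 starts after SLOT46 ends — done with SLOT46.
SLOT48 starts after SLOT47 ends — done with SLOT47.
SLOT49 starts before SLOT48 ends → SLOT48 and SLOT49 overlap.
SLOT50 starts after SLOT48 ends — done with SLOT48.
SLOT50 starts after SLOT49 ends — done with SLOT49.
SLOT51 starts after SLOT50 ends.

SLOT46 & SLOT47, SLOT48 & SLOT49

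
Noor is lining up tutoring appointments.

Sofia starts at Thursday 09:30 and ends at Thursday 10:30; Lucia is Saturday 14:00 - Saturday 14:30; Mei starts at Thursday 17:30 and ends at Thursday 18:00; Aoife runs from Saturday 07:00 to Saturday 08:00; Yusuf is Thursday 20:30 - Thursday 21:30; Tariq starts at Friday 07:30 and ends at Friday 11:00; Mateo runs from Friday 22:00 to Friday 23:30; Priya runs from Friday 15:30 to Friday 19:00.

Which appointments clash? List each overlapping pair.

Sorted by start: Sofia, Mei, Yusuf, Tariq, Priya, Mateo, Aoife, Lucia.
Mei starts after Sofia ends, so nothing later overlaps Sofia either.
Yusuf starts after Mei ends, so nothing later overlaps Mei either.
Tariq starts after Yusuf ends, so nothing later overlaps Yusuf either.
Priya starts after Tariq ends, so nothing later overlaps Tariq either.
Mateo starts after Priya ends, so nothing later overlaps Priya either.
Aoife starts after Mateo ends, so nothing later overlaps Mateo either.
Lucia starts after Aoife ends.

no overlapping pairs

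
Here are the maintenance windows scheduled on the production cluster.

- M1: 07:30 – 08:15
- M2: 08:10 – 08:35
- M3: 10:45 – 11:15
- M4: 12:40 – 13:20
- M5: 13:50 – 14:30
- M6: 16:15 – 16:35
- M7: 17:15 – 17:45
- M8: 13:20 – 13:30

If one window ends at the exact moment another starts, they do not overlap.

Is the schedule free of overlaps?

No

Sorted by start: M1, M2, M3, M4, M8, M5, M6, M7.
M2 starts before M1 ends → M1 and M2 overlap.
That's a conflict, so the schedule is not conflict-free.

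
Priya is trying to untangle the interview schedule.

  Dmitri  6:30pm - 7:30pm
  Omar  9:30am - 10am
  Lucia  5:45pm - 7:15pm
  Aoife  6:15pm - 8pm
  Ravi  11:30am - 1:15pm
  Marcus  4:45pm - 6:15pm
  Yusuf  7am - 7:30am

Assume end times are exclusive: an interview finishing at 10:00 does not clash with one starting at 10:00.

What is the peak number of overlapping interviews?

3

Sort all start/end points and keep a running count:
7am start Yusuf → 1
7:30am end Yusuf → 0
9:30am start Omar → 1
10am end Omar → 0
11:30am start Ravi → 1
1:15pm end Ravi → 0
4:45pm start Marcus → 1
5:45pm start Lucia → 2
6:15pm end Marcus → 1
6:15pm start Aoife → 2
6:30pm start Dmitri → 3
7:15pm end Lucia → 2
7:30pm end Dmitri → 1
8pm end Aoife → 0
Peak is 3, at 6:30pm (Aoife, Dmitri, Lucia).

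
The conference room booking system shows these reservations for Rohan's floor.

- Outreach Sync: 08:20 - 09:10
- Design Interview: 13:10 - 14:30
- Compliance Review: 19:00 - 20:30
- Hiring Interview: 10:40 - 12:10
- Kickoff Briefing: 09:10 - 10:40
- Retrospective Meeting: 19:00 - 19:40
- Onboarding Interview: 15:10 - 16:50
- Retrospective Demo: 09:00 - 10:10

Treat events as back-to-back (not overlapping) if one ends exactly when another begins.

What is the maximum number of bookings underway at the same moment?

2

Walk through starts and ends in time order (an end at T is processed before a start at T):
08:20 start Outreach Sync → 1
09:00 start Retrospective Demo → 2
09:10 end Outreach Sync → 1
09:10 start Kickoff Briefing → 2
10:10 end Retrospective Demo → 1
10:40 end Kickoff Briefing → 0
10:40 start Hiring Interview → 1
12:10 end Hiring Interview → 0
13:10 start Design Interview → 1
14:30 end Design Interview → 0
15:10 start Onboarding Interview → 1
16:50 end Onboarding Interview → 0
19:00 start Compliance Review → 1
19:00 start Retrospective Meeting → 2
19:40 end Retrospective Meeting → 1
20:30 end Compliance Review → 0
Peak is 2, at 09:00 (Outreach Sync, Retrospective Demo).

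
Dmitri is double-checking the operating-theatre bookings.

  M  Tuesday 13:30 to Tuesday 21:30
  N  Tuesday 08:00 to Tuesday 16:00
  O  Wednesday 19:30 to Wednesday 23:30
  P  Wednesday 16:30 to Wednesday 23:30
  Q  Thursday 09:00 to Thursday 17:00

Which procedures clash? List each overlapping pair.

Sorted by start: N, M, P, O, Q.
M starts before N ends → N and M overlap.
P starts after N ends — done with N.
P starts after M ends — done with M.
O starts before P ends → P and O overlap.
Q starts after P ends.
Q starts after O ends.

M & N, O & P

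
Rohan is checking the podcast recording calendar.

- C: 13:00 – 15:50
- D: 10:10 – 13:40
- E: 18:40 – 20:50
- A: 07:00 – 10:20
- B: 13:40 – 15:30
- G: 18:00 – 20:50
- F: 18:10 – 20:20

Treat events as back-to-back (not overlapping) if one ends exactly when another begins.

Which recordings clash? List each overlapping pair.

A & D, B & C, C & D, E & F, E & G, F & G

Sorted by start: A, D, C, B, G, F, E.
D starts before A ends → A and D overlap.
C starts after A ends, so A has no further overlaps.
C starts before D ends → D and C overlap.
B starts exactly when D ends (back-to-back, no overlap), so D has no further overlaps.
B starts before C ends → C and B overlap.
G starts after C ends, so C has no further overlaps.
G starts after B ends, so B has no further overlaps.
F starts before G ends → G and F overlap.
E starts before G ends → G and E overlap.
E starts before F ends → F and E overlap.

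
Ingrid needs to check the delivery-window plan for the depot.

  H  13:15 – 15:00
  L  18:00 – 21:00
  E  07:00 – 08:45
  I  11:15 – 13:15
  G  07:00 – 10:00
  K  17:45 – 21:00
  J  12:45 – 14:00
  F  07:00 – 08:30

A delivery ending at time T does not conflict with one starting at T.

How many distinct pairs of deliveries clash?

Sorted by start: E, F, G, I, J, H, K, L.
F starts before E ends → E and F overlap.
G starts before E ends → E and G overlap.
I starts after E ends — done with E.
G starts before F ends → F and G overlap.
I starts after F ends — done with F.
I starts after G ends — done with G.
J starts before I ends → I and J overlap.
H starts exactly when I ends (back-to-back, no overlap) — done with I.
H starts before J ends → J and H overlap.
K starts after J ends — done with J.
K starts after H ends — done with H.
L starts before K ends → K and L overlap.
Overlapping pairs: E & F, E & G, F & G, H & J, I & J, K & L — 6 in total.

6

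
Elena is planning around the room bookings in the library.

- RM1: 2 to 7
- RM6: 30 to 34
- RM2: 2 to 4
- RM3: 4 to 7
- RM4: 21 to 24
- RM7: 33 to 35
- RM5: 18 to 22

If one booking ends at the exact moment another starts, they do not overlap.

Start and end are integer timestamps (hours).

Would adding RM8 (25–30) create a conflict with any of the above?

RM1: ends 7 at or before RM8 starts 25 → clear.
RM2: ends 4 at or before RM8 starts 25 → clear.
RM3: ends 7 at or before RM8 starts 25 → clear.
RM5: ends 22 at or before RM8 starts 25 → clear.
RM4: ends 24 at or before RM8 starts 25 → clear.
RM6: starts 30 at or after RM8 ends 30 → clear.
RM7: starts 33 at or after RM8 ends 30 → clear.

No — it doesn't clash with anything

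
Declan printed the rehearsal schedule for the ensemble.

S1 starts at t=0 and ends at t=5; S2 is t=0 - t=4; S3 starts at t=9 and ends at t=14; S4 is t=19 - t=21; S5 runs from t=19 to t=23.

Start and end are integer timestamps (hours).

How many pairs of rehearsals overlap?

2

Sorted by start: S1, S2, S3, S4, S5.
S2 starts before S1 ends → S1 and S2 overlap.
S3 starts after S1 ends, so nothing later overlaps S1 either.
S3 starts after S2 ends, so nothing later overlaps S2 either.
S4 starts after S3 ends, so nothing later overlaps S3 either.
S5 starts before S4 ends → S4 and S5 overlap.
Overlapping pairs: S1 & S2, S4 & S5 — 2 in total.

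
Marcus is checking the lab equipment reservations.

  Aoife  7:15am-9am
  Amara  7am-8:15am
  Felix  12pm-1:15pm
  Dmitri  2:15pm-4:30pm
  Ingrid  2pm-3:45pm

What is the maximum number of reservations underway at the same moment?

Walk through starts and ends in time order (an end at T is processed before a start at T):
7am start Amara → 1
7:15am start Aoife → 2
8:15am end Amara → 1
9am end Aoife → 0
12pm start Felix → 1
1:15pm end Felix → 0
2pm start Ingrid → 1
2:15pm start Dmitri → 2
3:45pm end Ingrid → 1
4:30pm end Dmitri → 0
Peak is 2, at 7:15am (Amara, Aoife).

2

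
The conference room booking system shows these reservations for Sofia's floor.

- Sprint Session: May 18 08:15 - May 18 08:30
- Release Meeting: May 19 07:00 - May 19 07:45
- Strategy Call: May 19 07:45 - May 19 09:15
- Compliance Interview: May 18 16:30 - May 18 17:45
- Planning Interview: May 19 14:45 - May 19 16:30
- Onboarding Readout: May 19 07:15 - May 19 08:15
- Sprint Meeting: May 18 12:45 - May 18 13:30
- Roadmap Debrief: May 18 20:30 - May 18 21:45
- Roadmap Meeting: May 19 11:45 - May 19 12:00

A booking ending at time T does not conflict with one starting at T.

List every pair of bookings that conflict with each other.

Check each pair: they overlap iff neither finishes before the other starts.
Sorted by start: Sprint Session, Sprint Meeting, Compliance Interview, Roadmap Debrief, Release Meeting, Onboarding Readout, Strategy Call, Roadmap Meeting, Planning Interview.
Sprint Meeting starts after Sprint Session ends; Sprint Session is clear from here.
Compliance Interview starts after Sprint Meeting ends; Sprint Meeting is clear from here.
Roadmap Debrief starts after Compliance Interview ends; Compliance Interview is clear from here.
Release Meeting starts after Roadmap Debrief ends; Roadmap Debrief is clear from here.
Onboarding Readout starts before Release Meeting ends → Release Meeting and Onboarding Readout overlap.
Strategy Call starts exactly when Release Meeting ends (back-to-back, no overlap); Release Meeting is clear from here.
Strategy Call starts before Onboarding Readout ends → Onboarding Readout and Strategy Call overlap.
Roadmap Meeting starts after Onboarding Readout ends; Onboarding Readout is clear from here.
Roadmap Meeting starts after Strategy Call ends; Strategy Call is clear from here.
Planning Interview starts after Roadmap Meeting ends.

Onboarding Readout & Release Meeting, Onboarding Readout & Strategy Call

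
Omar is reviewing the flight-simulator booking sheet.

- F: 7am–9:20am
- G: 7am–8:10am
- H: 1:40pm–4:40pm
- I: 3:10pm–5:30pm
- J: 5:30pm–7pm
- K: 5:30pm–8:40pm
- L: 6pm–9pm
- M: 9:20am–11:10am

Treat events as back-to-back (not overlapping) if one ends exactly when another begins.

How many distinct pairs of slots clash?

Two intervals overlap when each starts before the other ends.
Sorted by start: F, G, M, H, I, J, K, L.
G starts before F ends → F and G overlap.
M starts exactly when F ends (back-to-back, no overlap) — done with F.
M starts after G ends — done with G.
H starts after M ends — done with M.
I starts before H ends → H and I overlap.
J starts after H ends — done with H.
J starts exactly when I ends (back-to-back, no overlap) — done with I.
K starts before J ends → J and K overlap.
L starts before J ends → J and L overlap.
L starts before K ends → K and L overlap.
Overlapping pairs: F & G, H & I, J & K, J & L, K & L — 5 in total.

5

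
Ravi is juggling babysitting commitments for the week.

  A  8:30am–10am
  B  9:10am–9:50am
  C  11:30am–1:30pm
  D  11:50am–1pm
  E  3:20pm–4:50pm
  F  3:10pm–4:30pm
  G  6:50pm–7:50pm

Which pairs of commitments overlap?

A & B, C & D, E & F

Two intervals overlap when each starts before the other ends.
Sorted by start: A, B, C, D, F, E, G.
B starts before A ends → A and B overlap.
C starts after A ends, so A has no further overlaps.
C starts after B ends, so B has no further overlaps.
D starts before C ends → C and D overlap.
F starts after C ends, so C has no further overlaps.
F starts after D ends, so D has no further overlaps.
E starts before F ends → F and E overlap.
G starts after F ends.
G starts after E ends.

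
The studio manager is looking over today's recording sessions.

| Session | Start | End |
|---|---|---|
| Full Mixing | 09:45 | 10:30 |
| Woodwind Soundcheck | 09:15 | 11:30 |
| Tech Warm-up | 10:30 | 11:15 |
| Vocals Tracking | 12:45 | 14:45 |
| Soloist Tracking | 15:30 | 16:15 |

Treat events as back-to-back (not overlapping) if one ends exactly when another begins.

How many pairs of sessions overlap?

2

Sorted by start: Woodwind Soundcheck, Full Mixing, Tech Warm-up, Vocals Tracking, Soloist Tracking.
Full Mixing starts before Woodwind Soundcheck ends → Woodwind Soundcheck and Full Mixing overlap.
Tech Warm-up starts before Woodwind Soundcheck ends → Woodwind Soundcheck and Tech Warm-up overlap.
Vocals Tracking starts after Woodwind Soundcheck ends, so nothing later overlaps Woodwind Soundcheck either.
Tech Warm-up starts exactly when Full Mixing ends (back-to-back, no overlap), so nothing later overlaps Full Mixing either.
Vocals Tracking starts after Tech Warm-up ends, so nothing later overlaps Tech Warm-up either.
Soloist Tracking starts after Vocals Tracking ends.
Overlapping pairs: Full Mixing & Woodwind Soundcheck, Tech Warm-up & Woodwind Soundcheck — 2 in total.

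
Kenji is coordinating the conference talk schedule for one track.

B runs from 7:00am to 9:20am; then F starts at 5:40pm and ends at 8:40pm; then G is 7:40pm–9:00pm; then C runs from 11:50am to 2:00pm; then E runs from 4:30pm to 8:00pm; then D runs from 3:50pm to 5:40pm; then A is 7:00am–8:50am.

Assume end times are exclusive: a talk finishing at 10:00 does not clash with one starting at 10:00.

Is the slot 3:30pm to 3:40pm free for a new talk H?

Yes — the slot is free

A: ends 8:50am at or before H starts 3:30pm → clear.
B: ends 9:20am at or before H starts 3:30pm → clear.
C: ends 2:00pm at or before H starts 3:30pm → clear.
D: starts 3:50pm at or after H ends 3:40pm → clear.
E: starts 4:30pm at or after H ends 3:40pm → clear.
F: starts 5:40pm at or after H ends 3:40pm → clear.
G: starts 7:40pm at or after H ends 3:40pm → clear.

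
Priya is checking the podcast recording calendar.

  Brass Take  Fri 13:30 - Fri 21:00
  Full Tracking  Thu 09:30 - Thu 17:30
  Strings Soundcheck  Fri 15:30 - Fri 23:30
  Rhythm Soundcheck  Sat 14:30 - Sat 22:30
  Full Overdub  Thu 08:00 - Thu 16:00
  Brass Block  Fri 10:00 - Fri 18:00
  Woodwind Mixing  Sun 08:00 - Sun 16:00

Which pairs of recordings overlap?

Check each pair: they overlap iff neither finishes before the other starts.
Sorted by start: Full Overdub, Full Tracking, Brass Block, Brass Take, Strings Soundcheck, Rhythm Soundcheck, Woodwind Mixing.
Full Tracking starts before Full Overdub ends → Full Overdub and Full Tracking overlap.
Brass Block starts after Full Overdub ends; Full Overdub is clear from here.
Brass Block starts after Full Tracking ends; Full Tracking is clear from here.
Brass Take starts before Brass Block ends → Brass Block and Brass Take overlap.
Strings Soundcheck starts before Brass Block ends → Brass Block and Strings Soundcheck overlap.
Rhythm Soundcheck starts after Brass Block ends; Brass Block is clear from here.
Strings Soundcheck starts before Brass Take ends → Brass Take and Strings Soundcheck overlap.
Rhythm Soundcheck starts after Brass Take ends; Brass Take is clear from here.
Rhythm Soundcheck starts after Strings Soundcheck ends; Strings Soundcheck is clear from here.
Woodwind Mixing starts after Rhythm Soundcheck ends.

Brass Block & Brass Take, Brass Block & Strings Soundcheck, Brass Take & Strings Soundcheck, Full Overdub & Full Tracking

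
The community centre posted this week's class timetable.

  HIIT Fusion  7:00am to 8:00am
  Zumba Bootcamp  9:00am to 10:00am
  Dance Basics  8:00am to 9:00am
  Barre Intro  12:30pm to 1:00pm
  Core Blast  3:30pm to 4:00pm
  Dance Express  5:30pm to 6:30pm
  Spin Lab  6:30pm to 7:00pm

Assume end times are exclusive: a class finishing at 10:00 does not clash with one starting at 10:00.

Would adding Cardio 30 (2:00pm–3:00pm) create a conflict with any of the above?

No — it doesn't clash with anything

HIIT Fusion: ends 8:00am at or before Cardio 30 starts 2:00pm → clear.
Dance Basics: ends 9:00am at or before Cardio 30 starts 2:00pm → clear.
Zumba Bootcamp: ends 10:00am at or before Cardio 30 starts 2:00pm → clear.
Barre Intro: ends 1:00pm at or before Cardio 30 starts 2:00pm → clear.
Core Blast: starts 3:30pm at or after Cardio 30 ends 3:00pm → clear.
Dance Express: starts 5:30pm at or after Cardio 30 ends 3:00pm → clear.
Spin Lab: starts 6:30pm at or after Cardio 30 ends 3:00pm → clear.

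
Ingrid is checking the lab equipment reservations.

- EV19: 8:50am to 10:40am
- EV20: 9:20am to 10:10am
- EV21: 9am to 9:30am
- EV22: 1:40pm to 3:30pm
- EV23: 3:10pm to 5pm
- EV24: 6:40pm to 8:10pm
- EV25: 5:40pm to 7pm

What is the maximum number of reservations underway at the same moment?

3

Walk through starts and ends in time order (an end at T is processed before a start at T):
8:50am start EV19 → 1
9am start EV21 → 2
9:20am start EV20 → 3
9:30am end EV21 → 2
10:10am end EV20 → 1
10:40am end EV19 → 0
1:40pm start EV22 → 1
3:10pm start EV23 → 2
3:30pm end EV22 → 1
5pm end EV23 → 0
5:40pm start EV25 → 1
6:40pm start EV24 → 2
7pm end EV25 → 1
8:10pm end EV24 → 0
Peak is 3, at 9:20am (EV19, EV20, EV21).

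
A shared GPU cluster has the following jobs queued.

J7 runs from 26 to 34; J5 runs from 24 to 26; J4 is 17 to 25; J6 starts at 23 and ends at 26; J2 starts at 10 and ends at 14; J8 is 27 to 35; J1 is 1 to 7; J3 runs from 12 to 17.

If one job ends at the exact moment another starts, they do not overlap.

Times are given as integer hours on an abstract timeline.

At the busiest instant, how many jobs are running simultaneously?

Sort all start/end points and keep a running count:
1 start J1 → 1
7 end J1 → 0
10 start J2 → 1
12 start J3 → 2
14 end J2 → 1
17 end J3 → 0
17 start J4 → 1
23 start J6 → 2
24 start J5 → 3
25 end J4 → 2
26 end J5 → 1
26 end J6 → 0
26 start J7 → 1
27 start J8 → 2
34 end J7 → 1
35 end J8 → 0
Peak is 3, at 24 (J4, J5, J6).

3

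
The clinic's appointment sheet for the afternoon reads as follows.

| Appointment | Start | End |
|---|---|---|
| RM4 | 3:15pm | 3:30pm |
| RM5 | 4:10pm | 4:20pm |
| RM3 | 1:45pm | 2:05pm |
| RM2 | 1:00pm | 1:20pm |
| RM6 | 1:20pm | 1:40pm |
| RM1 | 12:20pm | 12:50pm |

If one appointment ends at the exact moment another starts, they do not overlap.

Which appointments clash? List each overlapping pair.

none

Two intervals overlap when each starts before the other ends.
Sorted by start: RM1, RM2, RM6, RM3, RM4, RM5.
RM2 starts after RM1 ends — done with RM1.
RM6 starts exactly when RM2 ends (back-to-back, no overlap) — done with RM2.
RM3 starts after RM6 ends — done with RM6.
RM4 starts after RM3 ends — done with RM3.
RM5 starts after RM4 ends.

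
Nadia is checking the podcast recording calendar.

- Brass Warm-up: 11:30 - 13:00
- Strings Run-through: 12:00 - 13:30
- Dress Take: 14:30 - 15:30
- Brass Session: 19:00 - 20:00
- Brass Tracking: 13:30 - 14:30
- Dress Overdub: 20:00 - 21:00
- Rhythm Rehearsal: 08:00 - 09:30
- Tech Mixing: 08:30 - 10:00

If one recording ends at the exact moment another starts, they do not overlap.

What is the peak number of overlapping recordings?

Sweep the timeline, counting +1 at each start and −1 at each end (ends before starts at a tie):
08:00 start Rhythm Rehearsal → 1
08:30 start Tech Mixing → 2
09:30 end Rhythm Rehearsal → 1
10:00 end Tech Mixing → 0
11:30 start Brass Warm-up → 1
12:00 start Strings Run-through → 2
13:00 end Brass Warm-up → 1
13:30 end Strings Run-through → 0
13:30 start Brass Tracking → 1
14:30 end Brass Tracking → 0
14:30 start Dress Take → 1
15:30 end Dress Take → 0
19:00 start Brass Session → 1
20:00 end Brass Session → 0
20:00 start Dress Overdub → 1
21:00 end Dress Overdub → 0
Peak is 2, at 08:30 (Rhythm Rehearsal, Tech Mixing).

2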